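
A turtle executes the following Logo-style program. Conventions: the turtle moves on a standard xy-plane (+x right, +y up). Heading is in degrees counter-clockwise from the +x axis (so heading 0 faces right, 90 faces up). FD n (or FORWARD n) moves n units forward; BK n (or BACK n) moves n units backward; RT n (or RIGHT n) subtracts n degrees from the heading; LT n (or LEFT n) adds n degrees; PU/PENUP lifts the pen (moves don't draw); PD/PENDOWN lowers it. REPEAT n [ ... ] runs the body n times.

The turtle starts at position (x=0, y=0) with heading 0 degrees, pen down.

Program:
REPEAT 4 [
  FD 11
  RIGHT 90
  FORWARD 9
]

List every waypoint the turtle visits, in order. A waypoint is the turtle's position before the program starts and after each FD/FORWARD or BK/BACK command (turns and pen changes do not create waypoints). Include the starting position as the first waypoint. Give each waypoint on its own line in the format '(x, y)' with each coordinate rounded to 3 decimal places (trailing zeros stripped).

Executing turtle program step by step:
Start: pos=(0,0), heading=0, pen down
REPEAT 4 [
  -- iteration 1/4 --
  FD 11: (0,0) -> (11,0) [heading=0, draw]
  RT 90: heading 0 -> 270
  FD 9: (11,0) -> (11,-9) [heading=270, draw]
  -- iteration 2/4 --
  FD 11: (11,-9) -> (11,-20) [heading=270, draw]
  RT 90: heading 270 -> 180
  FD 9: (11,-20) -> (2,-20) [heading=180, draw]
  -- iteration 3/4 --
  FD 11: (2,-20) -> (-9,-20) [heading=180, draw]
  RT 90: heading 180 -> 90
  FD 9: (-9,-20) -> (-9,-11) [heading=90, draw]
  -- iteration 4/4 --
  FD 11: (-9,-11) -> (-9,0) [heading=90, draw]
  RT 90: heading 90 -> 0
  FD 9: (-9,0) -> (0,0) [heading=0, draw]
]
Final: pos=(0,0), heading=0, 8 segment(s) drawn
Waypoints (9 total):
(0, 0)
(11, 0)
(11, -9)
(11, -20)
(2, -20)
(-9, -20)
(-9, -11)
(-9, 0)
(0, 0)

Answer: (0, 0)
(11, 0)
(11, -9)
(11, -20)
(2, -20)
(-9, -20)
(-9, -11)
(-9, 0)
(0, 0)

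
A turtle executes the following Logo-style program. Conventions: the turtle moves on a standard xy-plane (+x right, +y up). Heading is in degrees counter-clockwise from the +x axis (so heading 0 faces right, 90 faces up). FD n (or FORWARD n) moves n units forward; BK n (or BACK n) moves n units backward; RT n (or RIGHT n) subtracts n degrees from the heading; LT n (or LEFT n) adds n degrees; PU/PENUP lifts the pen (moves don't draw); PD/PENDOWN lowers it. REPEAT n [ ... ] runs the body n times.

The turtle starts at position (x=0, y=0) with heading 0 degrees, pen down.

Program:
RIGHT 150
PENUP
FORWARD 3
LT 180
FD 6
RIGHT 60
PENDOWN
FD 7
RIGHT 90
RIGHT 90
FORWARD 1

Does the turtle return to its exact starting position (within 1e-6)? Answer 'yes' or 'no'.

Executing turtle program step by step:
Start: pos=(0,0), heading=0, pen down
RT 150: heading 0 -> 210
PU: pen up
FD 3: (0,0) -> (-2.598,-1.5) [heading=210, move]
LT 180: heading 210 -> 30
FD 6: (-2.598,-1.5) -> (2.598,1.5) [heading=30, move]
RT 60: heading 30 -> 330
PD: pen down
FD 7: (2.598,1.5) -> (8.66,-2) [heading=330, draw]
RT 90: heading 330 -> 240
RT 90: heading 240 -> 150
FD 1: (8.66,-2) -> (7.794,-1.5) [heading=150, draw]
Final: pos=(7.794,-1.5), heading=150, 2 segment(s) drawn

Start position: (0, 0)
Final position: (7.794, -1.5)
Distance = 7.937; >= 1e-6 -> NOT closed

Answer: no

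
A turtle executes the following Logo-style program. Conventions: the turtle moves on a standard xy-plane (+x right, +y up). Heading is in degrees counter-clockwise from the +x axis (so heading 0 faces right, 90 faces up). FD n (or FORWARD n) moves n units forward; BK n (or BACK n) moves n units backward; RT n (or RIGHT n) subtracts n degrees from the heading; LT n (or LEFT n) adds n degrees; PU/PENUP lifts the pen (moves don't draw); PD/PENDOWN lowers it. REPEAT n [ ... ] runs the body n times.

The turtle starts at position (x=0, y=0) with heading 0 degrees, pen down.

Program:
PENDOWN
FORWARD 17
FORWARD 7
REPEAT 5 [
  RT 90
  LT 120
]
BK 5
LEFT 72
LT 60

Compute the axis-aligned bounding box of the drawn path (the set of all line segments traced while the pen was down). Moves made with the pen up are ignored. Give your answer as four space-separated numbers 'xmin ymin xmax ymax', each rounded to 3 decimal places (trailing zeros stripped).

Executing turtle program step by step:
Start: pos=(0,0), heading=0, pen down
PD: pen down
FD 17: (0,0) -> (17,0) [heading=0, draw]
FD 7: (17,0) -> (24,0) [heading=0, draw]
REPEAT 5 [
  -- iteration 1/5 --
  RT 90: heading 0 -> 270
  LT 120: heading 270 -> 30
  -- iteration 2/5 --
  RT 90: heading 30 -> 300
  LT 120: heading 300 -> 60
  -- iteration 3/5 --
  RT 90: heading 60 -> 330
  LT 120: heading 330 -> 90
  -- iteration 4/5 --
  RT 90: heading 90 -> 0
  LT 120: heading 0 -> 120
  -- iteration 5/5 --
  RT 90: heading 120 -> 30
  LT 120: heading 30 -> 150
]
BK 5: (24,0) -> (28.33,-2.5) [heading=150, draw]
LT 72: heading 150 -> 222
LT 60: heading 222 -> 282
Final: pos=(28.33,-2.5), heading=282, 3 segment(s) drawn

Segment endpoints: x in {0, 17, 24, 28.33}, y in {-2.5, 0}
xmin=0, ymin=-2.5, xmax=28.33, ymax=0

Answer: 0 -2.5 28.33 0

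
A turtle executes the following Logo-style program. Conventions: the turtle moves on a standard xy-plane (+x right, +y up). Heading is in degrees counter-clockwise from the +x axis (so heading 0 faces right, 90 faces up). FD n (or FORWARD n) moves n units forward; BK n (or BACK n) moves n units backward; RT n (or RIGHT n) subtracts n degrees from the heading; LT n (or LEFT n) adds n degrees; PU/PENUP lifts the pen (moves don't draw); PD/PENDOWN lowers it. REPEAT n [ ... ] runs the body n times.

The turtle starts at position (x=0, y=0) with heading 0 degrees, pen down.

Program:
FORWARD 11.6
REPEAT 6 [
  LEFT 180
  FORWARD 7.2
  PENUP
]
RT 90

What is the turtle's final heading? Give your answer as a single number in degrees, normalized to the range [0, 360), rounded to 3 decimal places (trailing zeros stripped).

Executing turtle program step by step:
Start: pos=(0,0), heading=0, pen down
FD 11.6: (0,0) -> (11.6,0) [heading=0, draw]
REPEAT 6 [
  -- iteration 1/6 --
  LT 180: heading 0 -> 180
  FD 7.2: (11.6,0) -> (4.4,0) [heading=180, draw]
  PU: pen up
  -- iteration 2/6 --
  LT 180: heading 180 -> 0
  FD 7.2: (4.4,0) -> (11.6,0) [heading=0, move]
  PU: pen up
  -- iteration 3/6 --
  LT 180: heading 0 -> 180
  FD 7.2: (11.6,0) -> (4.4,0) [heading=180, move]
  PU: pen up
  -- iteration 4/6 --
  LT 180: heading 180 -> 0
  FD 7.2: (4.4,0) -> (11.6,0) [heading=0, move]
  PU: pen up
  -- iteration 5/6 --
  LT 180: heading 0 -> 180
  FD 7.2: (11.6,0) -> (4.4,0) [heading=180, move]
  PU: pen up
  -- iteration 6/6 --
  LT 180: heading 180 -> 0
  FD 7.2: (4.4,0) -> (11.6,0) [heading=0, move]
  PU: pen up
]
RT 90: heading 0 -> 270
Final: pos=(11.6,0), heading=270, 2 segment(s) drawn

Answer: 270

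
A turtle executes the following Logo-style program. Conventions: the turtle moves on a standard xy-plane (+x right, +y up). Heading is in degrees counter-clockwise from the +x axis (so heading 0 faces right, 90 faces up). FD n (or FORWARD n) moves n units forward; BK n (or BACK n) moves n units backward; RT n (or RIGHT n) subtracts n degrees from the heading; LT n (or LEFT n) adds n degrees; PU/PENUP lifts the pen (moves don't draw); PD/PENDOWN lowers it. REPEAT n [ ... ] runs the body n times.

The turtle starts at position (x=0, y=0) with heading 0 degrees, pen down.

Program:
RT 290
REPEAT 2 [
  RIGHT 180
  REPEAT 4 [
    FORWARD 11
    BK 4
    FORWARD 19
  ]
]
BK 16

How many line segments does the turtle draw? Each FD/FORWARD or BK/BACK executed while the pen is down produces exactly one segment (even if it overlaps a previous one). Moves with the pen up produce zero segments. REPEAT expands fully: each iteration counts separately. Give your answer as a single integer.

Answer: 25

Derivation:
Executing turtle program step by step:
Start: pos=(0,0), heading=0, pen down
RT 290: heading 0 -> 70
REPEAT 2 [
  -- iteration 1/2 --
  RT 180: heading 70 -> 250
  REPEAT 4 [
    -- iteration 1/4 --
    FD 11: (0,0) -> (-3.762,-10.337) [heading=250, draw]
    BK 4: (-3.762,-10.337) -> (-2.394,-6.578) [heading=250, draw]
    FD 19: (-2.394,-6.578) -> (-8.893,-24.432) [heading=250, draw]
    -- iteration 2/4 --
    FD 11: (-8.893,-24.432) -> (-12.655,-34.769) [heading=250, draw]
    BK 4: (-12.655,-34.769) -> (-11.287,-31.01) [heading=250, draw]
    FD 19: (-11.287,-31.01) -> (-17.785,-48.864) [heading=250, draw]
    -- iteration 3/4 --
    FD 11: (-17.785,-48.864) -> (-21.547,-59.201) [heading=250, draw]
    BK 4: (-21.547,-59.201) -> (-20.179,-55.442) [heading=250, draw]
    FD 19: (-20.179,-55.442) -> (-26.678,-73.296) [heading=250, draw]
    -- iteration 4/4 --
    FD 11: (-26.678,-73.296) -> (-30.44,-83.633) [heading=250, draw]
    BK 4: (-30.44,-83.633) -> (-29.072,-79.874) [heading=250, draw]
    FD 19: (-29.072,-79.874) -> (-35.57,-97.728) [heading=250, draw]
  ]
  -- iteration 2/2 --
  RT 180: heading 250 -> 70
  REPEAT 4 [
    -- iteration 1/4 --
    FD 11: (-35.57,-97.728) -> (-31.808,-87.391) [heading=70, draw]
    BK 4: (-31.808,-87.391) -> (-33.176,-91.15) [heading=70, draw]
    FD 19: (-33.176,-91.15) -> (-26.678,-73.296) [heading=70, draw]
    -- iteration 2/4 --
    FD 11: (-26.678,-73.296) -> (-22.915,-62.959) [heading=70, draw]
    BK 4: (-22.915,-62.959) -> (-24.283,-66.718) [heading=70, draw]
    FD 19: (-24.283,-66.718) -> (-17.785,-48.864) [heading=70, draw]
    -- iteration 3/4 --
    FD 11: (-17.785,-48.864) -> (-14.023,-38.527) [heading=70, draw]
    BK 4: (-14.023,-38.527) -> (-15.391,-42.286) [heading=70, draw]
    FD 19: (-15.391,-42.286) -> (-8.893,-24.432) [heading=70, draw]
    -- iteration 4/4 --
    FD 11: (-8.893,-24.432) -> (-5.13,-14.095) [heading=70, draw]
    BK 4: (-5.13,-14.095) -> (-6.498,-17.854) [heading=70, draw]
    FD 19: (-6.498,-17.854) -> (0,0) [heading=70, draw]
  ]
]
BK 16: (0,0) -> (-5.472,-15.035) [heading=70, draw]
Final: pos=(-5.472,-15.035), heading=70, 25 segment(s) drawn
Segments drawn: 25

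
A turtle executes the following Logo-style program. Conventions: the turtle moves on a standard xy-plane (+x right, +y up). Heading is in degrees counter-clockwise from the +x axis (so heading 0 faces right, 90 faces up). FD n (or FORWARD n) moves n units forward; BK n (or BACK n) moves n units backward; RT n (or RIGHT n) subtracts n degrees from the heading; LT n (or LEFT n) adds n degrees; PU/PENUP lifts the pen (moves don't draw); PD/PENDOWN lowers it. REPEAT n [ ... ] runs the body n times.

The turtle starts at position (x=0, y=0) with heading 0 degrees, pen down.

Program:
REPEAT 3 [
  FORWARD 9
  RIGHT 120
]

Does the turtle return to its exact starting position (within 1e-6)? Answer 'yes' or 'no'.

Executing turtle program step by step:
Start: pos=(0,0), heading=0, pen down
REPEAT 3 [
  -- iteration 1/3 --
  FD 9: (0,0) -> (9,0) [heading=0, draw]
  RT 120: heading 0 -> 240
  -- iteration 2/3 --
  FD 9: (9,0) -> (4.5,-7.794) [heading=240, draw]
  RT 120: heading 240 -> 120
  -- iteration 3/3 --
  FD 9: (4.5,-7.794) -> (0,0) [heading=120, draw]
  RT 120: heading 120 -> 0
]
Final: pos=(0,0), heading=0, 3 segment(s) drawn

Start position: (0, 0)
Final position: (0, 0)
Distance = 0; < 1e-6 -> CLOSED

Answer: yes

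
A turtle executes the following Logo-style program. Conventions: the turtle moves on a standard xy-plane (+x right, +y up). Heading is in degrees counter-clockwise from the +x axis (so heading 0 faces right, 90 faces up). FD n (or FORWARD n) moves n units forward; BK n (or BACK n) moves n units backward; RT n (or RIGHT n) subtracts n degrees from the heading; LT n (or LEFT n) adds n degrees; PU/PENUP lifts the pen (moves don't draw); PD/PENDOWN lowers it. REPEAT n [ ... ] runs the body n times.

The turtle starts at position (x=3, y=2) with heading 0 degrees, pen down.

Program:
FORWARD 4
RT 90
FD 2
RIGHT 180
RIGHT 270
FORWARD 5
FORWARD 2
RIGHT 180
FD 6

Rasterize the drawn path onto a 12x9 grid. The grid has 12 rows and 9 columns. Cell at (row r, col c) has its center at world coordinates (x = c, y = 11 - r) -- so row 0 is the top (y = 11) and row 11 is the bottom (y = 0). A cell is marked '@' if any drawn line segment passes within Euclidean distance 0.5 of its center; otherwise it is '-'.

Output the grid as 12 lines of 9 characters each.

Segment 0: (3,2) -> (7,2)
Segment 1: (7,2) -> (7,0)
Segment 2: (7,0) -> (2,-0)
Segment 3: (2,-0) -> (0,-0)
Segment 4: (0,-0) -> (6,0)

Answer: ---------
---------
---------
---------
---------
---------
---------
---------
---------
---@@@@@-
-------@-
@@@@@@@@-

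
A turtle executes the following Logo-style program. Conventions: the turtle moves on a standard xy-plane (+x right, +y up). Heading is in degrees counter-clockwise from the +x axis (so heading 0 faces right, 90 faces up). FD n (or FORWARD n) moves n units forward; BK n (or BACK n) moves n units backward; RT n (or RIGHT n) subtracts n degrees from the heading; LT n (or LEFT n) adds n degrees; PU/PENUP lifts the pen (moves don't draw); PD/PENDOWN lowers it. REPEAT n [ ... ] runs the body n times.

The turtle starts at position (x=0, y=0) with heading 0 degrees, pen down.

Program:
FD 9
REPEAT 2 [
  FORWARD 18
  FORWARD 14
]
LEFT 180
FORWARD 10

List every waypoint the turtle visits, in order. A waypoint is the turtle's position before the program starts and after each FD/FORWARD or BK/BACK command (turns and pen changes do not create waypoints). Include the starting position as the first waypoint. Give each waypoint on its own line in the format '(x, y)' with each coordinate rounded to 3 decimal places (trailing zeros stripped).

Executing turtle program step by step:
Start: pos=(0,0), heading=0, pen down
FD 9: (0,0) -> (9,0) [heading=0, draw]
REPEAT 2 [
  -- iteration 1/2 --
  FD 18: (9,0) -> (27,0) [heading=0, draw]
  FD 14: (27,0) -> (41,0) [heading=0, draw]
  -- iteration 2/2 --
  FD 18: (41,0) -> (59,0) [heading=0, draw]
  FD 14: (59,0) -> (73,0) [heading=0, draw]
]
LT 180: heading 0 -> 180
FD 10: (73,0) -> (63,0) [heading=180, draw]
Final: pos=(63,0), heading=180, 6 segment(s) drawn
Waypoints (7 total):
(0, 0)
(9, 0)
(27, 0)
(41, 0)
(59, 0)
(73, 0)
(63, 0)

Answer: (0, 0)
(9, 0)
(27, 0)
(41, 0)
(59, 0)
(73, 0)
(63, 0)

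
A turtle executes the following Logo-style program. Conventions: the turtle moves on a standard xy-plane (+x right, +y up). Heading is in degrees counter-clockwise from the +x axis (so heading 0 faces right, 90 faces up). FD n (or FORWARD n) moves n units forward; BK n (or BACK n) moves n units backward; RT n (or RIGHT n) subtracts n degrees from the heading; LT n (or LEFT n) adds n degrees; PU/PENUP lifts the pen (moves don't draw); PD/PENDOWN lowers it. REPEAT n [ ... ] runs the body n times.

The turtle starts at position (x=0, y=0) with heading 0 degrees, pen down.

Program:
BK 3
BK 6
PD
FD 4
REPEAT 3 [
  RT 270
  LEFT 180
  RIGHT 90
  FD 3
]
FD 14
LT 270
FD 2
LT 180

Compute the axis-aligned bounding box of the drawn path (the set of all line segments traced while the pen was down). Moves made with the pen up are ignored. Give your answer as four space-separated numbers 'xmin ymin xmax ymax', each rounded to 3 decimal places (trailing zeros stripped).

Executing turtle program step by step:
Start: pos=(0,0), heading=0, pen down
BK 3: (0,0) -> (-3,0) [heading=0, draw]
BK 6: (-3,0) -> (-9,0) [heading=0, draw]
PD: pen down
FD 4: (-9,0) -> (-5,0) [heading=0, draw]
REPEAT 3 [
  -- iteration 1/3 --
  RT 270: heading 0 -> 90
  LT 180: heading 90 -> 270
  RT 90: heading 270 -> 180
  FD 3: (-5,0) -> (-8,0) [heading=180, draw]
  -- iteration 2/3 --
  RT 270: heading 180 -> 270
  LT 180: heading 270 -> 90
  RT 90: heading 90 -> 0
  FD 3: (-8,0) -> (-5,0) [heading=0, draw]
  -- iteration 3/3 --
  RT 270: heading 0 -> 90
  LT 180: heading 90 -> 270
  RT 90: heading 270 -> 180
  FD 3: (-5,0) -> (-8,0) [heading=180, draw]
]
FD 14: (-8,0) -> (-22,0) [heading=180, draw]
LT 270: heading 180 -> 90
FD 2: (-22,0) -> (-22,2) [heading=90, draw]
LT 180: heading 90 -> 270
Final: pos=(-22,2), heading=270, 8 segment(s) drawn

Segment endpoints: x in {-22, -9, -8, -5, -3, 0}, y in {0, 0, 0, 0, 0, 2}
xmin=-22, ymin=0, xmax=0, ymax=2

Answer: -22 0 0 2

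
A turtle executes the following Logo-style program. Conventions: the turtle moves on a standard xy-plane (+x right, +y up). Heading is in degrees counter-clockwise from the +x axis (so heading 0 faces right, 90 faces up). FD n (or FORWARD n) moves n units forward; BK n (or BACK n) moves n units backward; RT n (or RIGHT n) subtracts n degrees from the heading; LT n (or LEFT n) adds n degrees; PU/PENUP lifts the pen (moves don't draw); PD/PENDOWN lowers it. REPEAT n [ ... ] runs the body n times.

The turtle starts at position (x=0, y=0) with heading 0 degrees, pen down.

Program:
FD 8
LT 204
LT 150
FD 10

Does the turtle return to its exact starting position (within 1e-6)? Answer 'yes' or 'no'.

Executing turtle program step by step:
Start: pos=(0,0), heading=0, pen down
FD 8: (0,0) -> (8,0) [heading=0, draw]
LT 204: heading 0 -> 204
LT 150: heading 204 -> 354
FD 10: (8,0) -> (17.945,-1.045) [heading=354, draw]
Final: pos=(17.945,-1.045), heading=354, 2 segment(s) drawn

Start position: (0, 0)
Final position: (17.945, -1.045)
Distance = 17.976; >= 1e-6 -> NOT closed

Answer: no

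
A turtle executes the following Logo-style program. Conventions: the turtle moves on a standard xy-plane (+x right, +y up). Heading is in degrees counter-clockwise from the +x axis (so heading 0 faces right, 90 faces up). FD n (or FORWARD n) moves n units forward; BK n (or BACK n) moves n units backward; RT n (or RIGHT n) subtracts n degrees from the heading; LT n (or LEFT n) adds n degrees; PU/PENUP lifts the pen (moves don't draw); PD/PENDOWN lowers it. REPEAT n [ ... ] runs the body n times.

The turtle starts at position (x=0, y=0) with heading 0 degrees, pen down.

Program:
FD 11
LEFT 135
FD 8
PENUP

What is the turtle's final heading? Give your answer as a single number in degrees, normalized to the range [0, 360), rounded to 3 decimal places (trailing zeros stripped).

Executing turtle program step by step:
Start: pos=(0,0), heading=0, pen down
FD 11: (0,0) -> (11,0) [heading=0, draw]
LT 135: heading 0 -> 135
FD 8: (11,0) -> (5.343,5.657) [heading=135, draw]
PU: pen up
Final: pos=(5.343,5.657), heading=135, 2 segment(s) drawn

Answer: 135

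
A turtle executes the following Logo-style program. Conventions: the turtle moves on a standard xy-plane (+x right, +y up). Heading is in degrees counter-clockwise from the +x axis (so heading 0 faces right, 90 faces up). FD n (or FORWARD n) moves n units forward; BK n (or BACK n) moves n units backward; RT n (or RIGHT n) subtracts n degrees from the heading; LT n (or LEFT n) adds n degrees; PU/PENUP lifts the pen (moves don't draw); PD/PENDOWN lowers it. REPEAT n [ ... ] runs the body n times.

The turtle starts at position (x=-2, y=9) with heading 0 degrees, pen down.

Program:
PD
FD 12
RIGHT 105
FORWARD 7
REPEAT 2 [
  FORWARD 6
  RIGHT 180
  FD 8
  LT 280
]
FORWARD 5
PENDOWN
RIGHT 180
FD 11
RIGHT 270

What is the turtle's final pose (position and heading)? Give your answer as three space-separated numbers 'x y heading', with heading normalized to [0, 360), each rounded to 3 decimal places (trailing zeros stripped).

Executing turtle program step by step:
Start: pos=(-2,9), heading=0, pen down
PD: pen down
FD 12: (-2,9) -> (10,9) [heading=0, draw]
RT 105: heading 0 -> 255
FD 7: (10,9) -> (8.188,2.239) [heading=255, draw]
REPEAT 2 [
  -- iteration 1/2 --
  FD 6: (8.188,2.239) -> (6.635,-3.557) [heading=255, draw]
  RT 180: heading 255 -> 75
  FD 8: (6.635,-3.557) -> (8.706,4.17) [heading=75, draw]
  LT 280: heading 75 -> 355
  -- iteration 2/2 --
  FD 6: (8.706,4.17) -> (14.683,3.647) [heading=355, draw]
  RT 180: heading 355 -> 175
  FD 8: (14.683,3.647) -> (6.714,4.345) [heading=175, draw]
  LT 280: heading 175 -> 95
]
FD 5: (6.714,4.345) -> (6.278,9.326) [heading=95, draw]
PD: pen down
RT 180: heading 95 -> 275
FD 11: (6.278,9.326) -> (7.236,-1.632) [heading=275, draw]
RT 270: heading 275 -> 5
Final: pos=(7.236,-1.632), heading=5, 8 segment(s) drawn

Answer: 7.236 -1.632 5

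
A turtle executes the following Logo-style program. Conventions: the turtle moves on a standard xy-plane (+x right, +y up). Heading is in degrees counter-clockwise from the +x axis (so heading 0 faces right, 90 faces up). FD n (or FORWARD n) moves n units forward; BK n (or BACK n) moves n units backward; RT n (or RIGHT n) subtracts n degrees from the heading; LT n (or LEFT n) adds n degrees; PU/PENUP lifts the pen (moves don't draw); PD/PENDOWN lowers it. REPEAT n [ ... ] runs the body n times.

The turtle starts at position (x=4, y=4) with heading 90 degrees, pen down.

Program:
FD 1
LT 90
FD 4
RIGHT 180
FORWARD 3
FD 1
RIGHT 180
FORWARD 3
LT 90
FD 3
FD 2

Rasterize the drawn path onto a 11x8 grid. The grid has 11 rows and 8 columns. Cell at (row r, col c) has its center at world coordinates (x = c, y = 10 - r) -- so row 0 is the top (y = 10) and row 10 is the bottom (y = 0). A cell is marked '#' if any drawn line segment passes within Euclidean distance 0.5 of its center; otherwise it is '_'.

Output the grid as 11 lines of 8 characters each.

Answer: ________
________
________
________
________
#####___
_#__#___
_#______
_#______
_#______
_#______

Derivation:
Segment 0: (4,4) -> (4,5)
Segment 1: (4,5) -> (0,5)
Segment 2: (0,5) -> (3,5)
Segment 3: (3,5) -> (4,5)
Segment 4: (4,5) -> (1,5)
Segment 5: (1,5) -> (1,2)
Segment 6: (1,2) -> (1,0)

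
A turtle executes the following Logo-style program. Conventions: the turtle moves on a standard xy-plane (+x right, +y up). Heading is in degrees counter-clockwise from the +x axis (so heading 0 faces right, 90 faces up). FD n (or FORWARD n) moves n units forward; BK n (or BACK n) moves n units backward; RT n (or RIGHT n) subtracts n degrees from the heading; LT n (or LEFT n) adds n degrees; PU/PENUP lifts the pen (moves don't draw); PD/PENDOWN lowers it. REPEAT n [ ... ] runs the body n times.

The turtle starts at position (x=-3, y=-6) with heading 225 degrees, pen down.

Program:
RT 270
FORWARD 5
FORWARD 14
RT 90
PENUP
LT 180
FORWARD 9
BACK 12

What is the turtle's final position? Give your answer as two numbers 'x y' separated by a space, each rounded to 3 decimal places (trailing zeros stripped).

Answer: 8.314 -21.556

Derivation:
Executing turtle program step by step:
Start: pos=(-3,-6), heading=225, pen down
RT 270: heading 225 -> 315
FD 5: (-3,-6) -> (0.536,-9.536) [heading=315, draw]
FD 14: (0.536,-9.536) -> (10.435,-19.435) [heading=315, draw]
RT 90: heading 315 -> 225
PU: pen up
LT 180: heading 225 -> 45
FD 9: (10.435,-19.435) -> (16.799,-13.071) [heading=45, move]
BK 12: (16.799,-13.071) -> (8.314,-21.556) [heading=45, move]
Final: pos=(8.314,-21.556), heading=45, 2 segment(s) drawn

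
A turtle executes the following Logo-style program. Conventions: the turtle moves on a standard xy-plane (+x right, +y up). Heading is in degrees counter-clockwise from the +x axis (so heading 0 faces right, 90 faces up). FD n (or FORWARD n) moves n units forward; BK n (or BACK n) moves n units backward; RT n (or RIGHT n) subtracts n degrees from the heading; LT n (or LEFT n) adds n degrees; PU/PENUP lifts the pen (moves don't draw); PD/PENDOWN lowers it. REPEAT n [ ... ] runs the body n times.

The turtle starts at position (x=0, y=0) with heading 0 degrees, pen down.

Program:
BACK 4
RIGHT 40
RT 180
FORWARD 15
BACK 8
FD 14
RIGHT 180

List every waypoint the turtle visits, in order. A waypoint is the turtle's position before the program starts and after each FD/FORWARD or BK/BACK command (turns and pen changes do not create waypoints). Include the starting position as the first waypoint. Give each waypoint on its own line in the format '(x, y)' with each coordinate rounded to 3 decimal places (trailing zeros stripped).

Answer: (0, 0)
(-4, 0)
(-15.491, 9.642)
(-9.362, 4.5)
(-20.087, 13.499)

Derivation:
Executing turtle program step by step:
Start: pos=(0,0), heading=0, pen down
BK 4: (0,0) -> (-4,0) [heading=0, draw]
RT 40: heading 0 -> 320
RT 180: heading 320 -> 140
FD 15: (-4,0) -> (-15.491,9.642) [heading=140, draw]
BK 8: (-15.491,9.642) -> (-9.362,4.5) [heading=140, draw]
FD 14: (-9.362,4.5) -> (-20.087,13.499) [heading=140, draw]
RT 180: heading 140 -> 320
Final: pos=(-20.087,13.499), heading=320, 4 segment(s) drawn
Waypoints (5 total):
(0, 0)
(-4, 0)
(-15.491, 9.642)
(-9.362, 4.5)
(-20.087, 13.499)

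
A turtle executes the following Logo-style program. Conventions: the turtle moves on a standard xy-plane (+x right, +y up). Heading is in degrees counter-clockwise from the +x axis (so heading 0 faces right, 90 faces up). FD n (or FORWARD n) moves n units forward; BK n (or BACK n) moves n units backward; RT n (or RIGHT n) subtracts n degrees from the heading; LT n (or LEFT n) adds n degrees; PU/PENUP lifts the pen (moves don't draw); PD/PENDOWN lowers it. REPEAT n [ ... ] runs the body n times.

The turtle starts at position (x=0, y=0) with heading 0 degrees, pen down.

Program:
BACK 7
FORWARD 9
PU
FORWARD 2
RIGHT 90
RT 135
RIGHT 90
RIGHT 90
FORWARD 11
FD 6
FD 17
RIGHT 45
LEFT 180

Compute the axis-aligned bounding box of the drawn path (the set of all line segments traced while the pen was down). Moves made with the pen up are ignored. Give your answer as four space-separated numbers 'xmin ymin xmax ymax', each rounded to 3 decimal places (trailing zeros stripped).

Executing turtle program step by step:
Start: pos=(0,0), heading=0, pen down
BK 7: (0,0) -> (-7,0) [heading=0, draw]
FD 9: (-7,0) -> (2,0) [heading=0, draw]
PU: pen up
FD 2: (2,0) -> (4,0) [heading=0, move]
RT 90: heading 0 -> 270
RT 135: heading 270 -> 135
RT 90: heading 135 -> 45
RT 90: heading 45 -> 315
FD 11: (4,0) -> (11.778,-7.778) [heading=315, move]
FD 6: (11.778,-7.778) -> (16.021,-12.021) [heading=315, move]
FD 17: (16.021,-12.021) -> (28.042,-24.042) [heading=315, move]
RT 45: heading 315 -> 270
LT 180: heading 270 -> 90
Final: pos=(28.042,-24.042), heading=90, 2 segment(s) drawn

Segment endpoints: x in {-7, 0, 2}, y in {0}
xmin=-7, ymin=0, xmax=2, ymax=0

Answer: -7 0 2 0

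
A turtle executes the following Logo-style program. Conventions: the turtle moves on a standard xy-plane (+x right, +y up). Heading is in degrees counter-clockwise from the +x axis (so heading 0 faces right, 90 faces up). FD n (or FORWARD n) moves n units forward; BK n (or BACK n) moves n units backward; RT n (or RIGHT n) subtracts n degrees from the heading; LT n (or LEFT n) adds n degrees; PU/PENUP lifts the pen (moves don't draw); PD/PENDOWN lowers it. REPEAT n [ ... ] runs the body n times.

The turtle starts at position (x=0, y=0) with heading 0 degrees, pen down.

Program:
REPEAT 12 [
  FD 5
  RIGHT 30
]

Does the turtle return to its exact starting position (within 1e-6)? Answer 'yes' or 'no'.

Executing turtle program step by step:
Start: pos=(0,0), heading=0, pen down
REPEAT 12 [
  -- iteration 1/12 --
  FD 5: (0,0) -> (5,0) [heading=0, draw]
  RT 30: heading 0 -> 330
  -- iteration 2/12 --
  FD 5: (5,0) -> (9.33,-2.5) [heading=330, draw]
  RT 30: heading 330 -> 300
  -- iteration 3/12 --
  FD 5: (9.33,-2.5) -> (11.83,-6.83) [heading=300, draw]
  RT 30: heading 300 -> 270
  -- iteration 4/12 --
  FD 5: (11.83,-6.83) -> (11.83,-11.83) [heading=270, draw]
  RT 30: heading 270 -> 240
  -- iteration 5/12 --
  FD 5: (11.83,-11.83) -> (9.33,-16.16) [heading=240, draw]
  RT 30: heading 240 -> 210
  -- iteration 6/12 --
  FD 5: (9.33,-16.16) -> (5,-18.66) [heading=210, draw]
  RT 30: heading 210 -> 180
  -- iteration 7/12 --
  FD 5: (5,-18.66) -> (0,-18.66) [heading=180, draw]
  RT 30: heading 180 -> 150
  -- iteration 8/12 --
  FD 5: (0,-18.66) -> (-4.33,-16.16) [heading=150, draw]
  RT 30: heading 150 -> 120
  -- iteration 9/12 --
  FD 5: (-4.33,-16.16) -> (-6.83,-11.83) [heading=120, draw]
  RT 30: heading 120 -> 90
  -- iteration 10/12 --
  FD 5: (-6.83,-11.83) -> (-6.83,-6.83) [heading=90, draw]
  RT 30: heading 90 -> 60
  -- iteration 11/12 --
  FD 5: (-6.83,-6.83) -> (-4.33,-2.5) [heading=60, draw]
  RT 30: heading 60 -> 30
  -- iteration 12/12 --
  FD 5: (-4.33,-2.5) -> (0,0) [heading=30, draw]
  RT 30: heading 30 -> 0
]
Final: pos=(0,0), heading=0, 12 segment(s) drawn

Start position: (0, 0)
Final position: (0, 0)
Distance = 0; < 1e-6 -> CLOSED

Answer: yes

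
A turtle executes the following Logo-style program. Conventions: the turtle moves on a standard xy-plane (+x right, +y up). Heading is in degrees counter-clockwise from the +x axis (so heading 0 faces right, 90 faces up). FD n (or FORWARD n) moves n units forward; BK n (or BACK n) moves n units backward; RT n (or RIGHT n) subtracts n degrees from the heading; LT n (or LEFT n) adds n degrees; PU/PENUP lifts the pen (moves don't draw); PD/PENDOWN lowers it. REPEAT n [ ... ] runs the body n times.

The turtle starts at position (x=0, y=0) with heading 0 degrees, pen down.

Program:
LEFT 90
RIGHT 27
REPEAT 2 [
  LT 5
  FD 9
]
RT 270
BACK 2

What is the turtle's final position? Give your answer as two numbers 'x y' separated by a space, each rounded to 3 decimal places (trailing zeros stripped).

Executing turtle program step by step:
Start: pos=(0,0), heading=0, pen down
LT 90: heading 0 -> 90
RT 27: heading 90 -> 63
REPEAT 2 [
  -- iteration 1/2 --
  LT 5: heading 63 -> 68
  FD 9: (0,0) -> (3.371,8.345) [heading=68, draw]
  -- iteration 2/2 --
  LT 5: heading 68 -> 73
  FD 9: (3.371,8.345) -> (6.003,16.951) [heading=73, draw]
]
RT 270: heading 73 -> 163
BK 2: (6.003,16.951) -> (7.915,16.367) [heading=163, draw]
Final: pos=(7.915,16.367), heading=163, 3 segment(s) drawn

Answer: 7.915 16.367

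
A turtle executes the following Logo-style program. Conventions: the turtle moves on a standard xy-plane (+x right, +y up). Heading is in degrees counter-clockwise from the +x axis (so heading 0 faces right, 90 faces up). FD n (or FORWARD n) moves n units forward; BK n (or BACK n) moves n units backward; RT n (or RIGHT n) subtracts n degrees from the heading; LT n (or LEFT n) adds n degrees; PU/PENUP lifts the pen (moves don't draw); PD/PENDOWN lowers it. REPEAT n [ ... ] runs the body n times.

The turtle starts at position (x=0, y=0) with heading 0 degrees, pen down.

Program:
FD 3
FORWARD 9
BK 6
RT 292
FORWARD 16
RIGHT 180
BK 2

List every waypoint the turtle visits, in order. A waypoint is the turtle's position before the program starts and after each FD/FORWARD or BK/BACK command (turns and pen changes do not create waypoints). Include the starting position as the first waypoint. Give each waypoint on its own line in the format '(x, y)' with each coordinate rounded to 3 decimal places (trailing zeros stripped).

Executing turtle program step by step:
Start: pos=(0,0), heading=0, pen down
FD 3: (0,0) -> (3,0) [heading=0, draw]
FD 9: (3,0) -> (12,0) [heading=0, draw]
BK 6: (12,0) -> (6,0) [heading=0, draw]
RT 292: heading 0 -> 68
FD 16: (6,0) -> (11.994,14.835) [heading=68, draw]
RT 180: heading 68 -> 248
BK 2: (11.994,14.835) -> (12.743,16.689) [heading=248, draw]
Final: pos=(12.743,16.689), heading=248, 5 segment(s) drawn
Waypoints (6 total):
(0, 0)
(3, 0)
(12, 0)
(6, 0)
(11.994, 14.835)
(12.743, 16.689)

Answer: (0, 0)
(3, 0)
(12, 0)
(6, 0)
(11.994, 14.835)
(12.743, 16.689)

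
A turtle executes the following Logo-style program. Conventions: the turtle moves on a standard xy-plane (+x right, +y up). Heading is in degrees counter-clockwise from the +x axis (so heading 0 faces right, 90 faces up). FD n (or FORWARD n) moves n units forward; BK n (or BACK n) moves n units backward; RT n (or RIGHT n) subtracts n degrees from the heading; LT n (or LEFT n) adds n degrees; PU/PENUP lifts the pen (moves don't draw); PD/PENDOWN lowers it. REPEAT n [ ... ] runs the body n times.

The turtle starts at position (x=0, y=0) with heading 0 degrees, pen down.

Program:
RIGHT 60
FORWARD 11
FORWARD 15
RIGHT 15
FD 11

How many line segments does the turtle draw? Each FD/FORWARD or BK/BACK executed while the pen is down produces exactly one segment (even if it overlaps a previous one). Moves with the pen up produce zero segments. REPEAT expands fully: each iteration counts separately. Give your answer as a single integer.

Answer: 3

Derivation:
Executing turtle program step by step:
Start: pos=(0,0), heading=0, pen down
RT 60: heading 0 -> 300
FD 11: (0,0) -> (5.5,-9.526) [heading=300, draw]
FD 15: (5.5,-9.526) -> (13,-22.517) [heading=300, draw]
RT 15: heading 300 -> 285
FD 11: (13,-22.517) -> (15.847,-33.142) [heading=285, draw]
Final: pos=(15.847,-33.142), heading=285, 3 segment(s) drawn
Segments drawn: 3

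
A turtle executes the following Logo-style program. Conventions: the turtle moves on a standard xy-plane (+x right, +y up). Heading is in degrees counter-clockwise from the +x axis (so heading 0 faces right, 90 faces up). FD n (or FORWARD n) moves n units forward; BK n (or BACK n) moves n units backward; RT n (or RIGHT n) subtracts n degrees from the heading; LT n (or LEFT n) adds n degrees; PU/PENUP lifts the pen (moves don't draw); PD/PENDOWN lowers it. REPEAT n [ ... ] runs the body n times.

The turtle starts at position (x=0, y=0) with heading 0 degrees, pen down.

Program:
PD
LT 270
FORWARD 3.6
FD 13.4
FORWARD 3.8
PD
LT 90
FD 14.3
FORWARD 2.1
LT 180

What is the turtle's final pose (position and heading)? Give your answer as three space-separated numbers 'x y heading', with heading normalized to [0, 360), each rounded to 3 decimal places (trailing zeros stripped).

Answer: 16.4 -20.8 180

Derivation:
Executing turtle program step by step:
Start: pos=(0,0), heading=0, pen down
PD: pen down
LT 270: heading 0 -> 270
FD 3.6: (0,0) -> (0,-3.6) [heading=270, draw]
FD 13.4: (0,-3.6) -> (0,-17) [heading=270, draw]
FD 3.8: (0,-17) -> (0,-20.8) [heading=270, draw]
PD: pen down
LT 90: heading 270 -> 0
FD 14.3: (0,-20.8) -> (14.3,-20.8) [heading=0, draw]
FD 2.1: (14.3,-20.8) -> (16.4,-20.8) [heading=0, draw]
LT 180: heading 0 -> 180
Final: pos=(16.4,-20.8), heading=180, 5 segment(s) drawn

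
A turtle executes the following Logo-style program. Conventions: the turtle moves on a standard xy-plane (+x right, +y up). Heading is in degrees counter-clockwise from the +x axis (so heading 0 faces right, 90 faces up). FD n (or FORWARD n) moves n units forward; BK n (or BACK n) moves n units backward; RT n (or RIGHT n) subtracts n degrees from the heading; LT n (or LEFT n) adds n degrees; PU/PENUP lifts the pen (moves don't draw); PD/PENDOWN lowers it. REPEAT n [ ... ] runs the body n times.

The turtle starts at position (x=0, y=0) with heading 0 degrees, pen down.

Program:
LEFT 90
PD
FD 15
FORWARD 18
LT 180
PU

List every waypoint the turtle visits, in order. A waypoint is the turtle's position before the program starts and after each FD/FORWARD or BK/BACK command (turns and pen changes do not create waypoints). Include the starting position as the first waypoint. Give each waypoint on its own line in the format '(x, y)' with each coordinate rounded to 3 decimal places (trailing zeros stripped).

Executing turtle program step by step:
Start: pos=(0,0), heading=0, pen down
LT 90: heading 0 -> 90
PD: pen down
FD 15: (0,0) -> (0,15) [heading=90, draw]
FD 18: (0,15) -> (0,33) [heading=90, draw]
LT 180: heading 90 -> 270
PU: pen up
Final: pos=(0,33), heading=270, 2 segment(s) drawn
Waypoints (3 total):
(0, 0)
(0, 15)
(0, 33)

Answer: (0, 0)
(0, 15)
(0, 33)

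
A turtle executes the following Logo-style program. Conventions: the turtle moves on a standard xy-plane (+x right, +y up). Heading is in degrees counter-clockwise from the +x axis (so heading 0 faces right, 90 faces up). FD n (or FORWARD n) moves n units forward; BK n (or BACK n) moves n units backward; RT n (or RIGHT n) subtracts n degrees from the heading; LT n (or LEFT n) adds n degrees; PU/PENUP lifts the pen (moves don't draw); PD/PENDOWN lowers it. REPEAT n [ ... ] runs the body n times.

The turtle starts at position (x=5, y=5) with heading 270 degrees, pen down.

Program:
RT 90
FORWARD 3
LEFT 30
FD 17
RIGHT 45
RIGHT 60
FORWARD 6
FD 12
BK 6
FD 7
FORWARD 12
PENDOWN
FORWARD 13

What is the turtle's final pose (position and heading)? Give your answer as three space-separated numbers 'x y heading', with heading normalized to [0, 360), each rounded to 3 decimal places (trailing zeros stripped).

Answer: -24.11 39.001 105

Derivation:
Executing turtle program step by step:
Start: pos=(5,5), heading=270, pen down
RT 90: heading 270 -> 180
FD 3: (5,5) -> (2,5) [heading=180, draw]
LT 30: heading 180 -> 210
FD 17: (2,5) -> (-12.722,-3.5) [heading=210, draw]
RT 45: heading 210 -> 165
RT 60: heading 165 -> 105
FD 6: (-12.722,-3.5) -> (-14.275,2.296) [heading=105, draw]
FD 12: (-14.275,2.296) -> (-17.381,13.887) [heading=105, draw]
BK 6: (-17.381,13.887) -> (-15.828,8.091) [heading=105, draw]
FD 7: (-15.828,8.091) -> (-17.64,14.853) [heading=105, draw]
FD 12: (-17.64,14.853) -> (-20.746,26.444) [heading=105, draw]
PD: pen down
FD 13: (-20.746,26.444) -> (-24.11,39.001) [heading=105, draw]
Final: pos=(-24.11,39.001), heading=105, 8 segment(s) drawn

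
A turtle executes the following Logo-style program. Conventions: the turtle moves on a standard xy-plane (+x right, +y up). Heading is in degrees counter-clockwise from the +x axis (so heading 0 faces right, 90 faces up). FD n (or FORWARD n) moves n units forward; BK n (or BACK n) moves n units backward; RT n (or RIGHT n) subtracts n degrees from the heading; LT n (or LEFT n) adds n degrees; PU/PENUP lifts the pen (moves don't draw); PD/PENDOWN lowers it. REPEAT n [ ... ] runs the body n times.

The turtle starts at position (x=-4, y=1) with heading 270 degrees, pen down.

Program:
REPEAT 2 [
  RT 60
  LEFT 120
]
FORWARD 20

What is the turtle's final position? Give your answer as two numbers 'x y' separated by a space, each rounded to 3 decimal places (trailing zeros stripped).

Executing turtle program step by step:
Start: pos=(-4,1), heading=270, pen down
REPEAT 2 [
  -- iteration 1/2 --
  RT 60: heading 270 -> 210
  LT 120: heading 210 -> 330
  -- iteration 2/2 --
  RT 60: heading 330 -> 270
  LT 120: heading 270 -> 30
]
FD 20: (-4,1) -> (13.321,11) [heading=30, draw]
Final: pos=(13.321,11), heading=30, 1 segment(s) drawn

Answer: 13.321 11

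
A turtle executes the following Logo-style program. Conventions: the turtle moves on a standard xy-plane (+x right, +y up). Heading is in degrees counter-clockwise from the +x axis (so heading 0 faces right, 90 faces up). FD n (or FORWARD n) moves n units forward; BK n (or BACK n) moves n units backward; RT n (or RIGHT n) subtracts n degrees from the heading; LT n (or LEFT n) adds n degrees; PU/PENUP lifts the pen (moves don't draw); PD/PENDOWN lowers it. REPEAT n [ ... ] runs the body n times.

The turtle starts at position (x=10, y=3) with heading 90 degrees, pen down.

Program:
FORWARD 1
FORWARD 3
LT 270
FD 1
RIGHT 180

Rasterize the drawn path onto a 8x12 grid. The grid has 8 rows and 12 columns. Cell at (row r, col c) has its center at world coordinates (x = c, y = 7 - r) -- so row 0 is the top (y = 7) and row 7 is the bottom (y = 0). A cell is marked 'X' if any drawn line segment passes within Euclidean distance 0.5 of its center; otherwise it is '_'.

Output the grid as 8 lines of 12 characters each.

Segment 0: (10,3) -> (10,4)
Segment 1: (10,4) -> (10,7)
Segment 2: (10,7) -> (11,7)

Answer: __________XX
__________X_
__________X_
__________X_
__________X_
____________
____________
____________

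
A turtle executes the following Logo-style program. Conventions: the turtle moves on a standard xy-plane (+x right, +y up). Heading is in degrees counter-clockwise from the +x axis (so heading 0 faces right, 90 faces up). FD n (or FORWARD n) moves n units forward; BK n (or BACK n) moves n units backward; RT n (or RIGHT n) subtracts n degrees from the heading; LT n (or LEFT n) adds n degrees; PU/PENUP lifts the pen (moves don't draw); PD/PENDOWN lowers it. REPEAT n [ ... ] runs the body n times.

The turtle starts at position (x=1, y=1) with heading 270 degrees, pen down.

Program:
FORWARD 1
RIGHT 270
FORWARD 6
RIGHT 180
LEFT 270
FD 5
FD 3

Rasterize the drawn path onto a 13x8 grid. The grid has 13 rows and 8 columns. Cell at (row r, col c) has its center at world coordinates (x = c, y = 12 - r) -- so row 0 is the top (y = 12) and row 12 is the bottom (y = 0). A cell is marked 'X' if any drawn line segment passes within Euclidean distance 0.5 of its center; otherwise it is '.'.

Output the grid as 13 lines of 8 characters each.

Answer: ........
........
........
........
.......X
.......X
.......X
.......X
.......X
.......X
.......X
.X.....X
.XXXXXXX

Derivation:
Segment 0: (1,1) -> (1,0)
Segment 1: (1,0) -> (7,0)
Segment 2: (7,0) -> (7,5)
Segment 3: (7,5) -> (7,8)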